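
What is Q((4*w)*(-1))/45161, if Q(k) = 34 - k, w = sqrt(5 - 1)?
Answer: 42/45161 ≈ 0.00093001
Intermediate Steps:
w = 2 (w = sqrt(4) = 2)
Q((4*w)*(-1))/45161 = (34 - 4*2*(-1))/45161 = (34 - 8*(-1))*(1/45161) = (34 - 1*(-8))*(1/45161) = (34 + 8)*(1/45161) = 42*(1/45161) = 42/45161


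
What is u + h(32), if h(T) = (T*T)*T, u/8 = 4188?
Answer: 66272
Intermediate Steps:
u = 33504 (u = 8*4188 = 33504)
h(T) = T³ (h(T) = T²*T = T³)
u + h(32) = 33504 + 32³ = 33504 + 32768 = 66272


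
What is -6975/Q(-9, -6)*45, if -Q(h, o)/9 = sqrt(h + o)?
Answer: -2325*I*sqrt(15) ≈ -9004.7*I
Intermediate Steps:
Q(h, o) = -9*sqrt(h + o)
-6975/Q(-9, -6)*45 = -6975/((-9*sqrt(-9 - 6)))*45 = -6975/((-9*I*sqrt(15)))*45 = -6975*I*sqrt(15)/135*45 = -155*I*sqrt(15)/3*45 = -2325*I*sqrt(15)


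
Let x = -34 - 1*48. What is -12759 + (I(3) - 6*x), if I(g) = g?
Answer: -12264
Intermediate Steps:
x = -82 (x = -34 - 48 = -82)
-12759 + (I(3) - 6*x) = -12759 + (3 - 6*(-82)) = -12759 + (3 + 492) = -12759 + 495 = -12264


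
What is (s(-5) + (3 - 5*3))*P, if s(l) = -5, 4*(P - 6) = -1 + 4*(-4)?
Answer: -119/4 ≈ -29.750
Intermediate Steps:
P = 7/4 (P = 6 + (-1 + 4*(-4))/4 = 6 + (-1 - 16)/4 = 6 + (¼)*(-17) = 6 - 17/4 = 7/4 ≈ 1.7500)
(s(-5) + (3 - 5*3))*P = (-5 + (3 - 5*3))*(7/4) = (-5 + (3 - 15))*(7/4) = (-5 - 12)*(7/4) = -17*7/4 = -119/4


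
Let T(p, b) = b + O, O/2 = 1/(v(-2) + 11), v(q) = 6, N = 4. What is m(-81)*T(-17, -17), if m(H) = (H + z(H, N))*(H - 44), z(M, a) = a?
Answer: -2762375/17 ≈ -1.6249e+5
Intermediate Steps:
m(H) = (-44 + H)*(4 + H) (m(H) = (H + 4)*(H - 44) = (4 + H)*(-44 + H) = (-44 + H)*(4 + H))
O = 2/17 (O = 2/(6 + 11) = 2/17 ≈ 0.11765)
T(p, b) = 2/17 + b (T(p, b) = b + 2/17 = 2/17 + b)
m(-81)*T(-17, -17) = (-176 + (-81)**2 - 40*(-81))*(2/17 - 17) = (-176 + 6561 + 3240)*(-287/17) = 9625*(-287/17) = -2762375/17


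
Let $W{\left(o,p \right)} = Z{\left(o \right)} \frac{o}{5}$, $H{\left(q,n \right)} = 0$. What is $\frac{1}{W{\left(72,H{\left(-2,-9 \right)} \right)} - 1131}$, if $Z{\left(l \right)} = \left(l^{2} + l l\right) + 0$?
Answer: $\frac{5}{740841} \approx 6.7491 \cdot 10^{-6}$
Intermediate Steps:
$Z{\left(l \right)} = 2 l^{2}$ ($Z{\left(l \right)} = \left(l^{2} + l^{2}\right) + 0 = 2 l^{2} + 0 = 2 l^{2}$)
$W{\left(o,p \right)} = \frac{2 o^{3}}{5}$ ($W{\left(o,p \right)} = 2 o^{2} \frac{o}{5} = \frac{2 o^{3}}{5}$)
$\frac{1}{W{\left(72,H{\left(-2,-9 \right)} \right)} - 1131} = \frac{1}{\frac{2 \cdot 72^{3}}{5} - 1131} = \frac{1}{\frac{2}{5} \cdot 373248 - 1131} = \frac{1}{\frac{746496}{5} - 1131} = \frac{1}{\frac{740841}{5}} = \frac{5}{740841}$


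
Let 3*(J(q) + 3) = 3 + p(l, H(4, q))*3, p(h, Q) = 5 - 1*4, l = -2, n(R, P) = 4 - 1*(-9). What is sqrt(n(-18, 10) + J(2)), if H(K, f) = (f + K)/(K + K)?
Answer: 2*sqrt(3) ≈ 3.4641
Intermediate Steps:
n(R, P) = 13 (n(R, P) = 4 + 9 = 13)
H(K, f) = (K + f)/(2*K) (H(K, f) = (K + f)/((2*K)) = (K + f)*(1/(2*K)) = (K + f)/(2*K))
p(h, Q) = 1 (p(h, Q) = 5 - 4 = 1)
J(q) = -1 (J(q) = -3 + (3 + 1*3)/3 = -3 + (3 + 3)/3 = -3 + (1/3)*6 = -3 + 2 = -1)
sqrt(n(-18, 10) + J(2)) = sqrt(13 - 1) = sqrt(12) = 2*sqrt(3)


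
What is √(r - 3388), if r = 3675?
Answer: √287 ≈ 16.941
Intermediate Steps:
√(r - 3388) = √(3675 - 3388) = √287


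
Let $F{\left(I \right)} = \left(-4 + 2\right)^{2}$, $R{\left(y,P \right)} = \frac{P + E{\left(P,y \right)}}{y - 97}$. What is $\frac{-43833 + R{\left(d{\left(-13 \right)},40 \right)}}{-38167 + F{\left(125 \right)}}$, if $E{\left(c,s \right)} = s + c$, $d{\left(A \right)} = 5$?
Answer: $\frac{4032721}{3510996} \approx 1.1486$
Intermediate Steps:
$E{\left(c,s \right)} = c + s$
$R{\left(y,P \right)} = \frac{y + 2 P}{-97 + y}$ ($R{\left(y,P \right)} = \frac{P + \left(P + y\right)}{y - 97} = \frac{y + 2 P}{-97 + y}$)
$F{\left(I \right)} = 4$ ($F{\left(I \right)} = \left(-2\right)^{2} = 4$)
$\frac{-43833 + R{\left(d{\left(-13 \right)},40 \right)}}{-38167 + F{\left(125 \right)}} = \frac{-43833 + \frac{5 + 2 \cdot 40}{-97 + 5}}{-38167 + 4} = \frac{-43833 + \frac{5 + 80}{-92}}{-38163} = \left(-43833 - \frac{85}{92}\right) \left(- \frac{1}{38163}\right) = \left(- \frac{4032721}{92}\right) \left(- \frac{1}{38163}\right) = \frac{4032721}{3510996}$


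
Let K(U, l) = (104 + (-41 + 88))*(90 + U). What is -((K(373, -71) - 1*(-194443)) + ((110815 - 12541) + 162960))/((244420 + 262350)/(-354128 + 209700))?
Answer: 7590991252/50677 ≈ 1.4979e+5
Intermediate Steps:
K(U, l) = 13590 + 151*U (K(U, l) = (104 + 47)*(90 + U) = 151*(90 + U) = 13590 + 151*U)
-((K(373, -71) - 1*(-194443)) + ((110815 - 12541) + 162960))/((244420 + 262350)/(-354128 + 209700)) = -(((13590 + 151*373) - 1*(-194443)) + ((110815 - 12541) + 162960))/((244420 + 262350)/(-354128 + 209700)) = -(((13590 + 56323) + 194443) + (98274 + 162960))/(506770/(-144428)) = -((69913 + 194443) + 261234)/(506770*(-1/144428)) = -(264356 + 261234)/(-253385/72214) = -525590*(-72214)/253385 = -1*(-7590991252/50677) = 7590991252/50677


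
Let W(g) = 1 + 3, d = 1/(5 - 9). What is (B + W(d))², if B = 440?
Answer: 197136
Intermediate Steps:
d = -¼ (d = 1/(-4) = -¼ ≈ -0.25000)
W(g) = 4
(B + W(d))² = (440 + 4)² = 444² = 197136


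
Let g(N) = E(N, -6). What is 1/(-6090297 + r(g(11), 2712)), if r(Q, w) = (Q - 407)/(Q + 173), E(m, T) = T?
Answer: -167/1017080012 ≈ -1.6420e-7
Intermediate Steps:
g(N) = -6
r(Q, w) = (-407 + Q)/(173 + Q)
1/(-6090297 + r(g(11), 2712)) = 1/(-6090297 + (-407 - 6)/(173 - 6)) = 1/(-6090297 - 413/167) = 1/(-1017080012/167) = -167/1017080012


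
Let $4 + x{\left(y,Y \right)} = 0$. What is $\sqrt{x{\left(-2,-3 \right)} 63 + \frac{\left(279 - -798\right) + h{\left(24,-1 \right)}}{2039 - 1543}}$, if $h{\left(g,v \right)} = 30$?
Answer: $\frac{3 i \sqrt{426715}}{124} \approx 15.804 i$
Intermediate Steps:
$x{\left(y,Y \right)} = -4$ ($x{\left(y,Y \right)} = -4 + 0 = -4$)
$\sqrt{x{\left(-2,-3 \right)} 63 + \frac{\left(279 - -798\right) + h{\left(24,-1 \right)}}{2039 - 1543}} = \sqrt{\left(-4\right) 63 + \frac{\left(279 - -798\right) + 30}{2039 - 1543}} = \sqrt{-252 + \frac{\left(279 + 798\right) + 30}{496}} = \sqrt{-252 + \left(1077 + 30\right) \frac{1}{496}} = \sqrt{-252 + 1107 \cdot \frac{1}{496}} = \sqrt{-252 + \frac{1107}{496}} = \sqrt{- \frac{123885}{496}} = \frac{3 i \sqrt{426715}}{124}$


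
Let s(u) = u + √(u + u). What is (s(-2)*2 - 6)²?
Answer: 84 - 80*I ≈ 84.0 - 80.0*I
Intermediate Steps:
s(u) = u + √2*√u (s(u) = u + √(2*u) = u + √2*√u)
(s(-2)*2 - 6)² = ((-2 + √2*√(-2))*2 - 6)² = ((-2 + √2*(I*√2))*2 - 6)² = ((-2 + 2*I)*2 - 6)² = ((-4 + 4*I) - 6)² = (-10 + 4*I)²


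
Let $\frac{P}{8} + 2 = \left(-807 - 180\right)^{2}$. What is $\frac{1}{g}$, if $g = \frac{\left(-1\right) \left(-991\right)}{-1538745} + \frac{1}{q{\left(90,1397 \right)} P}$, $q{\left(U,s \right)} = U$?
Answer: $- \frac{71951740819920}{46339073273} \approx -1552.7$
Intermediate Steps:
$P = 7793336$ ($P = -16 + 8 \left(-807 - 180\right)^{2} = -16 + 8 \left(-987\right)^{2} = -16 + 8 \cdot 974169 = -16 + 7793352 = 7793336$)
$g = - \frac{46339073273}{71951740819920}$ ($g = \frac{\left(-1\right) \left(-991\right)}{-1538745} + \frac{1}{90 \cdot 7793336} = 991 \left(- \frac{1}{1538745}\right) + \frac{1}{90} \cdot \frac{1}{7793336} = - \frac{991}{1538745} + \frac{1}{701400240} = - \frac{46339073273}{71951740819920} \approx -0.00064403$)
$\frac{1}{g} = \frac{1}{- \frac{46339073273}{71951740819920}} = - \frac{71951740819920}{46339073273}$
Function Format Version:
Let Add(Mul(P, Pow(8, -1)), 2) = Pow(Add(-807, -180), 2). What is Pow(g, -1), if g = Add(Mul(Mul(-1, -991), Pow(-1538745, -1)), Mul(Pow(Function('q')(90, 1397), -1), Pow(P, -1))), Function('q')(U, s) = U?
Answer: Rational(-71951740819920, 46339073273) ≈ -1552.7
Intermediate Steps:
P = 7793336 (P = Add(-16, Mul(8, Pow(Add(-807, -180), 2))) = Add(-16, Mul(8, Pow(-987, 2))) = Add(-16, Mul(8, 974169)) = Add(-16, 7793352) = 7793336)
g = Rational(-46339073273, 71951740819920) (g = Add(Mul(Mul(-1, -991), Pow(-1538745, -1)), Mul(Pow(90, -1), Pow(7793336, -1))) = Add(Mul(991, Rational(-1, 1538745)), Mul(Rational(1, 90), Rational(1, 7793336))) = Add(Rational(-991, 1538745), Rational(1, 701400240)) = Rational(-46339073273, 71951740819920) ≈ -0.00064403)
Pow(g, -1) = Pow(Rational(-46339073273, 71951740819920), -1) = Rational(-71951740819920, 46339073273)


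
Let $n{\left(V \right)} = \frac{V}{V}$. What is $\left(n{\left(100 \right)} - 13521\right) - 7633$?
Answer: $-21153$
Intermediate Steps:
$n{\left(V \right)} = 1$
$\left(n{\left(100 \right)} - 13521\right) - 7633 = \left(1 - 13521\right) - 7633 = -13520 - 7633 = -21153$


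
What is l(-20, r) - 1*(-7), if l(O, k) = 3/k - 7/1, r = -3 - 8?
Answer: -3/11 ≈ -0.27273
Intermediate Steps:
r = -11
l(O, k) = -7 + 3/k (l(O, k) = 3/k - 7*1 = 3/k - 7 = -7 + 3/k)
l(-20, r) - 1*(-7) = (-7 + 3/(-11)) - 1*(-7) = (-7 + 3*(-1/11)) + 7 = (-7 - 3/11) + 7 = -80/11 + 7 = -3/11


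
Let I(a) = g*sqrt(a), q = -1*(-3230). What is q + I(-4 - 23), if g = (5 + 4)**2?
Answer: 3230 + 243*I*sqrt(3) ≈ 3230.0 + 420.89*I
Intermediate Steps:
q = 3230
g = 81 (g = 9**2 = 81)
I(a) = 81*sqrt(a)
q + I(-4 - 23) = 3230 + 81*sqrt(-4 - 23) = 3230 + 81*sqrt(-27) = 3230 + 81*(3*I*sqrt(3)) = 3230 + 243*I*sqrt(3)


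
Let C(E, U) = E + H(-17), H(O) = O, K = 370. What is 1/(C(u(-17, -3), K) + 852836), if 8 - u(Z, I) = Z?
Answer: 1/852844 ≈ 1.1725e-6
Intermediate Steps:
u(Z, I) = 8 - Z
C(E, U) = -17 + E (C(E, U) = E - 17 = -17 + E)
1/(C(u(-17, -3), K) + 852836) = 1/((-17 + (8 - 1*(-17))) + 852836) = 1/((-17 + (8 + 17)) + 852836) = 1/((-17 + 25) + 852836) = 1/(8 + 852836) = 1/852844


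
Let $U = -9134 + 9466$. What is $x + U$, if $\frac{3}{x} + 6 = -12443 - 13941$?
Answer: $\frac{8761477}{26390} \approx 332.0$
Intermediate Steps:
$x = - \frac{3}{26390}$ ($x = \frac{3}{-6 - 26384} = \frac{3}{-26390} = 3 \left(- \frac{1}{26390}\right) = - \frac{3}{26390} \approx -0.00011368$)
$U = 332$
$x + U = - \frac{3}{26390} + 332 = \frac{8761477}{26390}$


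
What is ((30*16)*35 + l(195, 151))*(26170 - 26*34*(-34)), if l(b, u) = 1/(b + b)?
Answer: 61398801371/65 ≈ 9.4460e+8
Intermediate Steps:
l(b, u) = 1/(2*b)
((30*16)*35 + l(195, 151))*(26170 - 26*34*(-34)) = ((30*16)*35 + (1/2)/195)*(26170 - 26*34*(-34)) = (480*35 + (1/2)*(1/195))*(26170 - 884*(-34)) = (16800 + 1/390)*(26170 + 30056) = (6552001/390)*56226 = 61398801371/65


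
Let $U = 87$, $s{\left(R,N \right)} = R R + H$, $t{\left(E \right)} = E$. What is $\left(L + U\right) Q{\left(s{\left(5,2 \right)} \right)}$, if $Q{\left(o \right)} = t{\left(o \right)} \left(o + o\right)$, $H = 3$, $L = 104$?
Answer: $299488$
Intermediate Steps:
$s{\left(R,N \right)} = 3 + R^{2}$ ($s{\left(R,N \right)} = R R + 3 = R^{2} + 3 = 3 + R^{2}$)
$Q{\left(o \right)} = 2 o^{2}$ ($Q{\left(o \right)} = o \left(o + o\right) = o 2 o = 2 o^{2}$)
$\left(L + U\right) Q{\left(s{\left(5,2 \right)} \right)} = \left(104 + 87\right) 2 \left(3 + 5^{2}\right)^{2} = 191 \cdot 2 \left(3 + 25\right)^{2} = 191 \cdot 2 \cdot 28^{2} = 191 \cdot 2 \cdot 784 = 191 \cdot 1568 = 299488$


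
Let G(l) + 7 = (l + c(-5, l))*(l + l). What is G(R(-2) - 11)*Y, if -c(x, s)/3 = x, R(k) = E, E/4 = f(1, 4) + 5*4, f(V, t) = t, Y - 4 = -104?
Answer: -1699300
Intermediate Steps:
Y = -100 (Y = 4 - 104 = -100)
E = 96 (E = 4*(4 + 5*4) = 4*(4 + 20) = 4*24 = 96)
R(k) = 96
c(x, s) = -3*x
G(l) = -7 + 2*l*(15 + l) (G(l) = -7 + (l - 3*(-5))*(l + l) = -7 + (l + 15)*(2*l) = -7 + (15 + l)*(2*l) = -7 + 2*l*(15 + l))
G(R(-2) - 11)*Y = (-7 + 2*(96 - 11)² + 30*(96 - 11))*(-100) = (-7 + 2*85² + 30*85)*(-100) = (-7 + 2*7225 + 2550)*(-100) = (-7 + 14450 + 2550)*(-100) = 16993*(-100) = -1699300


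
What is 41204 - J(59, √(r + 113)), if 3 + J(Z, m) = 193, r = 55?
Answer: 41014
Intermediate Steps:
J(Z, m) = 190 (J(Z, m) = -3 + 193 = 190)
41204 - J(59, √(r + 113)) = 41204 - 1*190 = 41204 - 190 = 41014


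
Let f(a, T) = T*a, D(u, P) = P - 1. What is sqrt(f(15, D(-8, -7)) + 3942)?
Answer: 7*sqrt(78) ≈ 61.822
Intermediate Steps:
D(u, P) = -1 + P
sqrt(f(15, D(-8, -7)) + 3942) = sqrt((-1 - 7)*15 + 3942) = sqrt(-8*15 + 3942) = sqrt(-120 + 3942) = sqrt(3822) = 7*sqrt(78)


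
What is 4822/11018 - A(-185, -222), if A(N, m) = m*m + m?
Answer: -270280147/5509 ≈ -49062.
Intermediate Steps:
A(N, m) = m + m**2 (A(N, m) = m**2 + m = m + m**2)
4822/11018 - A(-185, -222) = 4822/11018 - (-222)*(1 - 222) = 4822*(1/11018) - (-222)*(-221) = 2411/5509 - 1*49062 = 2411/5509 - 49062 = -270280147/5509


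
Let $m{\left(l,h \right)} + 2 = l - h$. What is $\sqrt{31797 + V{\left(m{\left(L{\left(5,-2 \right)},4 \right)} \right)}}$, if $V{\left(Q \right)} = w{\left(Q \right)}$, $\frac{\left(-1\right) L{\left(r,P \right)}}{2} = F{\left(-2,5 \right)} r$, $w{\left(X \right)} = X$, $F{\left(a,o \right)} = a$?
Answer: $\sqrt{31811} \approx 178.36$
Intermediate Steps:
$L{\left(r,P \right)} = 4 r$ ($L{\left(r,P \right)} = - 2 \left(- 2 r\right) = 4 r$)
$m{\left(l,h \right)} = -2 + l - h$ ($m{\left(l,h \right)} = -2 - \left(h - l\right) = -2 + l - h$)
$V{\left(Q \right)} = Q$
$\sqrt{31797 + V{\left(m{\left(L{\left(5,-2 \right)},4 \right)} \right)}} = \sqrt{31797 - -14} = \sqrt{31797 + 14} = \sqrt{31811}$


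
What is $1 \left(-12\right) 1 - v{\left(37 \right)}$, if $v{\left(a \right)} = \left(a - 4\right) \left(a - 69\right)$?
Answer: $1044$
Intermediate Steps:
$v{\left(a \right)} = \left(-69 + a\right) \left(-4 + a\right)$ ($v{\left(a \right)} = \left(-4 + a\right) \left(-69 + a\right) = \left(-69 + a\right) \left(-4 + a\right)$)
$1 \left(-12\right) 1 - v{\left(37 \right)} = 1 \left(-12\right) 1 - \left(276 + 37^{2} - 2701\right) = \left(-12\right) 1 - \left(276 + 1369 - 2701\right) = -12 - -1056 = -12 + 1056 = 1044$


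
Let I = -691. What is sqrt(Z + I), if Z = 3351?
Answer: 2*sqrt(665) ≈ 51.575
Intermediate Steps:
sqrt(Z + I) = sqrt(3351 - 691) = sqrt(2660) = 2*sqrt(665)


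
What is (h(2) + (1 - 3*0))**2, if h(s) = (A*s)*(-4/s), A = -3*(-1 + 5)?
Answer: 2401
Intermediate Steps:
A = -12 (A = -3*4 = -12)
h(s) = 48 (h(s) = (-12*s)*(-4/s) = 48)
(h(2) + (1 - 3*0))**2 = (48 + (1 - 3*0))**2 = (48 + (1 + 0))**2 = (48 + 1)**2 = 49**2 = 2401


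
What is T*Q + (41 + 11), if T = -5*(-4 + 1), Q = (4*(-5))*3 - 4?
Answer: -908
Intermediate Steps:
Q = -64 (Q = -20*3 - 4 = -60 - 4 = -64)
T = 15 (T = -5*(-3) = 15)
T*Q + (41 + 11) = 15*(-64) + (41 + 11) = -960 + 52 = -908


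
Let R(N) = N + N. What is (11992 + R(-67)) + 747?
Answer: 12605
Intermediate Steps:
R(N) = 2*N
(11992 + R(-67)) + 747 = (11992 + 2*(-67)) + 747 = (11992 - 134) + 747 = 11858 + 747 = 12605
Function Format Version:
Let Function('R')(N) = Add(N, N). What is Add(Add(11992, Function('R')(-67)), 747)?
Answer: 12605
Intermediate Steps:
Function('R')(N) = Mul(2, N)
Add(Add(11992, Function('R')(-67)), 747) = Add(Add(11992, Mul(2, -67)), 747) = Add(Add(11992, -134), 747) = Add(11858, 747) = 12605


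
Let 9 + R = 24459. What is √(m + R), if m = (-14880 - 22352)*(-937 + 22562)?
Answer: 5*I*√32204702 ≈ 28375.0*I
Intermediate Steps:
R = 24450 (R = -9 + 24459 = 24450)
m = -805142000 (m = -37232*21625 = -805142000)
√(m + R) = √(-805142000 + 24450) = √(-805117550) = 5*I*√32204702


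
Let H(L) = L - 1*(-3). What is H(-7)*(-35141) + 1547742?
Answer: 1688306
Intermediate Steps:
H(L) = 3 + L (H(L) = L + 3 = 3 + L)
H(-7)*(-35141) + 1547742 = (3 - 7)*(-35141) + 1547742 = -4*(-35141) + 1547742 = 140564 + 1547742 = 1688306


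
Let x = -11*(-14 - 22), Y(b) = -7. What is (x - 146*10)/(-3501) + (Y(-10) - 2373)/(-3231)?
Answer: 435932/418953 ≈ 1.0405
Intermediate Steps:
x = 396 (x = -11*(-36) = 396)
(x - 146*10)/(-3501) + (Y(-10) - 2373)/(-3231) = (396 - 146*10)/(-3501) + (-7 - 2373)/(-3231) = (396 - 1460)*(-1/3501) - 2380*(-1/3231) = -1064*(-1/3501) + 2380/3231 = 1064/3501 + 2380/3231 = 435932/418953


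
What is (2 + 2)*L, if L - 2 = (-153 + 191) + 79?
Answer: 476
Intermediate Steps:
L = 119 (L = 2 + ((-153 + 191) + 79) = 2 + (38 + 79) = 2 + 117 = 119)
(2 + 2)*L = (2 + 2)*119 = 4*119 = 476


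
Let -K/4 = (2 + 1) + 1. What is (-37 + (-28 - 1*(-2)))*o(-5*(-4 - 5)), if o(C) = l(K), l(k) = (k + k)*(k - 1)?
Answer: -34272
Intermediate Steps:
K = -16 (K = -4*((2 + 1) + 1) = -4*(3 + 1) = -4*4 = -16)
l(k) = 2*k*(-1 + k) (l(k) = (2*k)*(-1 + k) = 2*k*(-1 + k))
o(C) = 544 (o(C) = 2*(-16)*(-1 - 16) = 2*(-16)*(-17) = 544)
(-37 + (-28 - 1*(-2)))*o(-5*(-4 - 5)) = (-37 + (-28 - 1*(-2)))*544 = (-37 + (-28 + 2))*544 = (-37 - 26)*544 = -63*544 = -34272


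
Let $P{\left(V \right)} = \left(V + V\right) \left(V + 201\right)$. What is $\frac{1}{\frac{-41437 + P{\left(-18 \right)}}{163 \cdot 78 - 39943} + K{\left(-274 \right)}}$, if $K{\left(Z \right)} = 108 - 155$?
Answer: $- \frac{27229}{1231738} \approx -0.022106$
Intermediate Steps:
$K{\left(Z \right)} = -47$
$P{\left(V \right)} = 2 V \left(201 + V\right)$
$\frac{1}{\frac{-41437 + P{\left(-18 \right)}}{163 \cdot 78 - 39943} + K{\left(-274 \right)}} = \frac{1}{\frac{-41437 + 2 \left(-18\right) \left(201 - 18\right)}{163 \cdot 78 - 39943} - 47} = \frac{1}{\frac{-41437 + 2 \left(-18\right) 183}{12714 - 39943} - 47} = \frac{1}{\frac{-41437 - 6588}{-27229} - 47} = \frac{1}{\left(-48025\right) \left(- \frac{1}{27229}\right) - 47} = \frac{1}{\frac{48025}{27229} - 47} = \frac{1}{- \frac{1231738}{27229}} = - \frac{27229}{1231738}$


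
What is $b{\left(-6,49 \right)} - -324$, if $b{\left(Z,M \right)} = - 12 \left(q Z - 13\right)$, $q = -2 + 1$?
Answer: $408$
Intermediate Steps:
$q = -1$
$b{\left(Z,M \right)} = 156 + 12 Z$ ($b{\left(Z,M \right)} = - 12 \left(- Z - 13\right) = - 12 \left(-13 - Z\right) = 156 + 12 Z$)
$b{\left(-6,49 \right)} - -324 = \left(156 + 12 \left(-6\right)\right) - -324 = \left(156 - 72\right) + 324 = 84 + 324 = 408$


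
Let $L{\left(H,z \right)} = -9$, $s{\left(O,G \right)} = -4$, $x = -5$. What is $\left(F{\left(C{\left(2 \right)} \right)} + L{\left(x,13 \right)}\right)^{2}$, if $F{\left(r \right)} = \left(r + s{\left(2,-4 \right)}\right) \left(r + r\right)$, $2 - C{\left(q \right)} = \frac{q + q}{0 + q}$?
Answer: $81$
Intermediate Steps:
$C{\left(q \right)} = 0$ ($C{\left(q \right)} = 2 - \frac{q + q}{0 + q} = 2 - \frac{2 q}{q} = 2 - 2 = 0$)
$F{\left(r \right)} = 2 r \left(-4 + r\right)$ ($F{\left(r \right)} = \left(r - 4\right) \left(r + r\right) = \left(-4 + r\right) 2 r = 2 r \left(-4 + r\right)$)
$\left(F{\left(C{\left(2 \right)} \right)} + L{\left(x,13 \right)}\right)^{2} = \left(2 \cdot 0 \left(-4 + 0\right) - 9\right)^{2} = \left(2 \cdot 0 \left(-4\right) - 9\right)^{2} = \left(0 - 9\right)^{2} = \left(-9\right)^{2} = 81$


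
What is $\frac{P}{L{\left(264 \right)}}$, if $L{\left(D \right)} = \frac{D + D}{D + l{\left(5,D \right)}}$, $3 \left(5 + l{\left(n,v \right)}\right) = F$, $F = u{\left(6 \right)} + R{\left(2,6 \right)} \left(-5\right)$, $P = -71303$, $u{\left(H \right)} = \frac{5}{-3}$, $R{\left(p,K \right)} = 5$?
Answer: $- \frac{160503053}{4752} \approx -33776.0$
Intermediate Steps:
$u{\left(H \right)} = - \frac{5}{3}$ ($u{\left(H \right)} = 5 \left(- \frac{1}{3}\right) = - \frac{5}{3}$)
$F = - \frac{80}{3}$ ($F = - \frac{5}{3} + 5 \left(-5\right) = - \frac{5}{3} - 25 = - \frac{80}{3} \approx -26.667$)
$l{\left(n,v \right)} = - \frac{125}{9}$ ($l{\left(n,v \right)} = -5 + \frac{1}{3} \left(- \frac{80}{3}\right) = -5 - \frac{80}{9} = - \frac{125}{9}$)
$L{\left(D \right)} = \frac{2 D}{- \frac{125}{9} + D}$ ($L{\left(D \right)} = \frac{D + D}{D - \frac{125}{9}} = \frac{2 D}{- \frac{125}{9} + D}$)
$\frac{P}{L{\left(264 \right)}} = - \frac{71303}{18 \cdot 264 \frac{1}{-125 + 9 \cdot 264}} = - \frac{71303}{18 \cdot 264 \frac{1}{-125 + 2376}} = - \frac{71303}{18 \cdot 264 \cdot \frac{1}{2251}} = - \frac{71303}{\frac{4752}{2251}} = \left(-71303\right) \frac{2251}{4752} = - \frac{160503053}{4752}$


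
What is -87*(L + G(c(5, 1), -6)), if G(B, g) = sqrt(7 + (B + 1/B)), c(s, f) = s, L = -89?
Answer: 7743 - 87*sqrt(305)/5 ≈ 7439.1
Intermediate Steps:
G(B, g) = sqrt(7 + B + 1/B)
-87*(L + G(c(5, 1), -6)) = -87*(-89 + sqrt(7 + 5 + 1/5)) = -87*(-89 + sqrt(61/5)) = -87*(-89 + sqrt(305)/5) = 7743 - 87*sqrt(305)/5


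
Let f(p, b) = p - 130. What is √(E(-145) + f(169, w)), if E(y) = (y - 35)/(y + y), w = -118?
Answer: √33321/29 ≈ 6.2945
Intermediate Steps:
E(y) = (-35 + y)/(2*y) (E(y) = (-35 + y)/((2*y)) = (-35 + y)*(1/(2*y)) = (-35 + y)/(2*y))
f(p, b) = -130 + p
√(E(-145) + f(169, w)) = √((½)*(-35 - 145)/(-145) + (-130 + 169)) = √((½)*(-1/145)*(-180) + 39) = √(18/29 + 39) = √(1149/29) = √33321/29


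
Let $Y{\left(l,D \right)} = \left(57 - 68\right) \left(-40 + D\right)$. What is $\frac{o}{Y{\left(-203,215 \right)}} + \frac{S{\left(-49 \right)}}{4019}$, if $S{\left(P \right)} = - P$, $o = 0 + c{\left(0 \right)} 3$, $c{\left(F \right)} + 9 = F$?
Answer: $\frac{202838}{7736575} \approx 0.026218$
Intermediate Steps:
$c{\left(F \right)} = -9 + F$
$o = -27$ ($o = 0 + \left(-9 + 0\right) 3 = 0 - 27 = -27$)
$Y{\left(l,D \right)} = 440 - 11 D$ ($Y{\left(l,D \right)} = - 11 \left(-40 + D\right) = 440 - 11 D$)
$\frac{o}{Y{\left(-203,215 \right)}} + \frac{S{\left(-49 \right)}}{4019} = - \frac{27}{440 - 2365} + \frac{\left(-1\right) \left(-49\right)}{4019} = - \frac{27}{440 - 2365} + 49 \cdot \frac{1}{4019} = - \frac{27}{-1925} + \frac{49}{4019} = \left(-27\right) \left(- \frac{1}{1925}\right) + \frac{49}{4019} = \frac{27}{1925} + \frac{49}{4019} = \frac{202838}{7736575}$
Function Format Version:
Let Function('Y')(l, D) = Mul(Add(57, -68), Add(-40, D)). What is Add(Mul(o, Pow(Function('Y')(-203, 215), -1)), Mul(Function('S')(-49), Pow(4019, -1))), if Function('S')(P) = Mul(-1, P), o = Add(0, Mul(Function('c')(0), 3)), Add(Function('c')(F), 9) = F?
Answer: Rational(202838, 7736575) ≈ 0.026218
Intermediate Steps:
Function('c')(F) = Add(-9, F)
o = -27 (o = Add(0, Mul(Add(-9, 0), 3)) = Add(0, Mul(-9, 3)) = Add(0, -27) = -27)
Function('Y')(l, D) = Add(440, Mul(-11, D)) (Function('Y')(l, D) = Mul(-11, Add(-40, D)) = Add(440, Mul(-11, D)))
Add(Mul(o, Pow(Function('Y')(-203, 215), -1)), Mul(Function('S')(-49), Pow(4019, -1))) = Add(Mul(-27, Pow(Add(440, Mul(-11, 215)), -1)), Mul(Mul(-1, -49), Pow(4019, -1))) = Add(Mul(-27, Pow(Add(440, -2365), -1)), Mul(49, Rational(1, 4019))) = Add(Mul(-27, Pow(-1925, -1)), Rational(49, 4019)) = Add(Mul(-27, Rational(-1, 1925)), Rational(49, 4019)) = Add(Rational(27, 1925), Rational(49, 4019)) = Rational(202838, 7736575)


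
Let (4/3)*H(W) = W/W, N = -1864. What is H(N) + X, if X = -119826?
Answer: -479301/4 ≈ -1.1983e+5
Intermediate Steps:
H(W) = 3/4 (H(W) = 3*(W/W)/4 = (3/4)*1 = 3/4)
H(N) + X = 3/4 - 119826 = -479301/4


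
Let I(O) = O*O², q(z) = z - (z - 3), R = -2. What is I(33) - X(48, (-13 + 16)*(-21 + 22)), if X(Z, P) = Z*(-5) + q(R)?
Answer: 36174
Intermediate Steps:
q(z) = 3 (q(z) = z - (-3 + z) = z + (3 - z) = 3)
I(O) = O³
X(Z, P) = 3 - 5*Z (X(Z, P) = Z*(-5) + 3 = -5*Z + 3 = 3 - 5*Z)
I(33) - X(48, (-13 + 16)*(-21 + 22)) = 33³ - (3 - 5*48) = 35937 - (3 - 240) = 35937 - 1*(-237) = 35937 + 237 = 36174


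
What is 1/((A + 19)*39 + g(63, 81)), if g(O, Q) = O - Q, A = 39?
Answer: 1/2244 ≈ 0.00044563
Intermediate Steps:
1/((A + 19)*39 + g(63, 81)) = 1/((39 + 19)*39 + (63 - 1*81)) = 1/(58*39 + (63 - 81)) = 1/(2262 - 18) = 1/2244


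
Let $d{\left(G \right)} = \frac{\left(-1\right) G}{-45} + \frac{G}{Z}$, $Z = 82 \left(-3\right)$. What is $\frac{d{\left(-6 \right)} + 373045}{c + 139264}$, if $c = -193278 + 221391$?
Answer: $\frac{229422608}{102936855} \approx 2.2288$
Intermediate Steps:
$Z = -246$
$c = 28113$
$d{\left(G \right)} = \frac{67 G}{3690}$ ($d{\left(G \right)} = \frac{\left(-1\right) G}{-45} + \frac{G}{-246} = - G \left(- \frac{1}{45}\right) + G \left(- \frac{1}{246}\right) = \frac{G}{45} - \frac{G}{246} = \frac{67 G}{3690}$)
$\frac{d{\left(-6 \right)} + 373045}{c + 139264} = \frac{\frac{67}{3690} \left(-6\right) + 373045}{28113 + 139264} = \frac{- \frac{67}{615} + 373045}{167377} = \frac{229422608}{615} \cdot \frac{1}{167377} = \frac{229422608}{102936855}$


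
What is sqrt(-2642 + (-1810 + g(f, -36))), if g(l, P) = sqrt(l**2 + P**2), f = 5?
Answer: sqrt(-4452 + sqrt(1321)) ≈ 66.45*I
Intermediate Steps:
g(l, P) = sqrt(P**2 + l**2)
sqrt(-2642 + (-1810 + g(f, -36))) = sqrt(-2642 + (-1810 + sqrt((-36)**2 + 5**2))) = sqrt(-2642 + (-1810 + sqrt(1296 + 25))) = sqrt(-2642 + (-1810 + sqrt(1321))) = sqrt(-4452 + sqrt(1321))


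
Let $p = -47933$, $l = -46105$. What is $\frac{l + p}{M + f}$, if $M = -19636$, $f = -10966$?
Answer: $\frac{47019}{15301} \approx 3.0729$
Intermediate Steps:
$\frac{l + p}{M + f} = \frac{-46105 - 47933}{-19636 - 10966} = - \frac{94038}{-30602} = \left(-94038\right) \left(- \frac{1}{30602}\right) = \frac{47019}{15301}$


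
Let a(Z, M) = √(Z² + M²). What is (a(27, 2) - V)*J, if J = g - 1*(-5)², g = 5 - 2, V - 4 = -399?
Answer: -8690 - 22*√733 ≈ -9285.6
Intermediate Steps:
a(Z, M) = √(M² + Z²)
V = -395 (V = 4 - 399 = -395)
g = 3
J = -22 (J = 3 - 1*(-5)² = 3 - 1*25 = 3 - 25 = -22)
(a(27, 2) - V)*J = (√(2² + 27²) - 1*(-395))*(-22) = (√(4 + 729) + 395)*(-22) = (√733 + 395)*(-22) = (395 + √733)*(-22) = -8690 - 22*√733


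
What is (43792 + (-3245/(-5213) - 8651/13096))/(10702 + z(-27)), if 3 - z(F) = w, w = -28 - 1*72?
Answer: 2989653065673/737651385640 ≈ 4.0529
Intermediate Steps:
w = -100 (w = -28 - 72 = -100)
z(F) = 103 (z(F) = 3 - 1*(-100) = 3 + 100 = 103)
(43792 + (-3245/(-5213) - 8651/13096))/(10702 + z(-27)) = (43792 + (-3245/(-5213) - 8651/13096))/(10702 + 103) = (43792 + (-3245*(-1/5213) - 8651*1/13096))/10805 = (43792 + (3245/5213 - 8651/13096))*(1/10805) = (43792 - 2601143/68269448)*(1/10805) = (2989653065673/68269448)*(1/10805) = 2989653065673/737651385640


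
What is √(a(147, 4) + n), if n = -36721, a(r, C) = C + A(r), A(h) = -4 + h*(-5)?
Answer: 4*I*√2341 ≈ 193.54*I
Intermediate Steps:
A(h) = -4 - 5*h
a(r, C) = -4 + C - 5*r (a(r, C) = C + (-4 - 5*r) = -4 + C - 5*r)
√(a(147, 4) + n) = √((-4 + 4 - 5*147) - 36721) = √((-4 + 4 - 735) - 36721) = √(-735 - 36721) = √(-37456) = 4*I*√2341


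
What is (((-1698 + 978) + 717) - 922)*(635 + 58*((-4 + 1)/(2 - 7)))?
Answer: -619565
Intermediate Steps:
(((-1698 + 978) + 717) - 922)*(635 + 58*((-4 + 1)/(2 - 7))) = ((-720 + 717) - 922)*(635 + 58*(-3/(-5))) = (-3 - 922)*(635 + 58*(-3*(-⅕))) = -925*(635 + 58*(⅗)) = -925*(635 + 174/5) = -925*3349/5 = -619565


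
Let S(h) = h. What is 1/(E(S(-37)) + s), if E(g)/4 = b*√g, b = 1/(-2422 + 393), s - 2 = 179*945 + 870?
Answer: 699974124707/119014500501557681 + 8116*I*√37/119014500501557681 ≈ 5.8814e-6 + 4.148e-13*I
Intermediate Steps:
s = 170027 (s = 2 + (179*945 + 870) = 2 + (169155 + 870) = 2 + 170025 = 170027)
b = -1/2029 (b = 1/(-2029) = -1/2029 ≈ -0.00049285)
E(g) = -4*√g/2029 (E(g) = 4*(-√g/2029) = -4*√g/2029)
1/(E(S(-37)) + s) = 1/(-4*I*√37/2029 + 170027) = 1/(170027 - 4*I*√37/2029)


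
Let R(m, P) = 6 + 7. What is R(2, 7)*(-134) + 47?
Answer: -1695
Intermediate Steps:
R(m, P) = 13
R(2, 7)*(-134) + 47 = 13*(-134) + 47 = -1742 + 47 = -1695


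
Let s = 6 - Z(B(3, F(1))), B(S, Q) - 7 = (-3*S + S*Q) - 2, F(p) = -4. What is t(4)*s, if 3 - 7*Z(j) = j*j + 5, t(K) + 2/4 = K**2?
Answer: 4650/7 ≈ 664.29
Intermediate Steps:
t(K) = -1/2 + K**2
B(S, Q) = 5 - 3*S + Q*S (B(S, Q) = 7 + ((-3*S + S*Q) - 2) = 7 + ((-3*S + Q*S) - 2) = 7 + (-2 - 3*S + Q*S) = 5 - 3*S + Q*S)
Z(j) = -2/7 - j**2/7 (Z(j) = 3/7 - (j*j + 5)/7 = 3/7 - (j**2 + 5)/7 = 3/7 - (5 + j**2)/7 = 3/7 + (-5/7 - j**2/7) = -2/7 - j**2/7)
s = 300/7 (s = 6 - (-2/7 - (5 - 3*3 - 4*3)**2/7) = 6 - (-2/7 - (5 - 9 - 12)**2/7) = 6 - (-2/7 - 1/7*(-16)**2) = 6 - (-2/7 - 1/7*256) = 6 - (-2/7 - 256/7) = 6 - 1*(-258/7) = 6 + 258/7 = 300/7 ≈ 42.857)
t(4)*s = (-1/2 + 4**2)*(300/7) = (-1/2 + 16)*(300/7) = (31/2)*(300/7) = 4650/7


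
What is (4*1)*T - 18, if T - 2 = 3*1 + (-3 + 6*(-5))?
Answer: -130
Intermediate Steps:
T = -28 (T = 2 + (3*1 + (-3 + 6*(-5))) = 2 + (3 + (-3 - 30)) = 2 + (3 - 33) = 2 - 30 = -28)
(4*1)*T - 18 = (4*1)*(-28) - 18 = 4*(-28) - 18 = -112 - 18 = -130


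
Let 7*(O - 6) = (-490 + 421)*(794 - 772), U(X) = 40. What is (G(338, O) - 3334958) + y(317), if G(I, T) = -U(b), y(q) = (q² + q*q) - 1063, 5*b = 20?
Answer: -3135083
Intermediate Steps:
b = 4 (b = (⅕)*20 = 4)
y(q) = -1063 + 2*q² (y(q) = (q² + q²) - 1063 = 2*q² - 1063 = -1063 + 2*q²)
O = -1476/7 (O = 6 + ((-490 + 421)*(794 - 772))/7 = 6 + (-69*22)/7 = 6 + (⅐)*(-1518) = 6 - 1518/7 = -1476/7 ≈ -210.86)
G(I, T) = -40 (G(I, T) = -1*40 = -40)
(G(338, O) - 3334958) + y(317) = (-40 - 3334958) + (-1063 + 2*317²) = -3334998 + (-1063 + 2*100489) = -3334998 + (-1063 + 200978) = -3334998 + 199915 = -3135083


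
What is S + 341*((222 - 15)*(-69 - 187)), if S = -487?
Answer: -18070759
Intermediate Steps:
S + 341*((222 - 15)*(-69 - 187)) = -487 + 341*((222 - 15)*(-69 - 187)) = -487 + 341*(207*(-256)) = -487 + 341*(-52992) = -487 - 18070272 = -18070759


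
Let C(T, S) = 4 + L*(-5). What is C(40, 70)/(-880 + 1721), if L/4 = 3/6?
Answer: -6/841 ≈ -0.0071344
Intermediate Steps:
L = 2 (L = 4*(3/6) = 4*(3*(⅙)) = 4*(½) = 2)
C(T, S) = -6 (C(T, S) = 4 + 2*(-5) = 4 - 10 = -6)
C(40, 70)/(-880 + 1721) = -6/(-880 + 1721) = -6/841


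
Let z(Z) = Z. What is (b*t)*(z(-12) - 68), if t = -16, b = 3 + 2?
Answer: 6400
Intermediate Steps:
b = 5
(b*t)*(z(-12) - 68) = (5*(-16))*(-12 - 68) = -80*(-80) = 6400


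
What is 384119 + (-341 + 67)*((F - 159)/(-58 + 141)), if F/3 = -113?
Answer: 385763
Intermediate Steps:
F = -339 (F = 3*(-113) = -339)
384119 + (-341 + 67)*((F - 159)/(-58 + 141)) = 384119 + (-341 + 67)*((-339 - 159)/(-58 + 141)) = 384119 - (-136452)/83 = 384119 - 274*(-6) = 384119 + 1644 = 385763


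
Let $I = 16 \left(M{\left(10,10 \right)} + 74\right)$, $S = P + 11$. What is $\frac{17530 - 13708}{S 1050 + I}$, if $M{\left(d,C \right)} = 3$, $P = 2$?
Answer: $\frac{273}{1063} \approx 0.25682$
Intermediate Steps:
$S = 13$ ($S = 2 + 11 = 13$)
$I = 1232$ ($I = 16 \left(3 + 74\right) = 16 \cdot 77 = 1232$)
$\frac{17530 - 13708}{S 1050 + I} = \frac{17530 - 13708}{13 \cdot 1050 + 1232} = \frac{3822}{13650 + 1232} = \frac{3822}{14882} = 3822 \cdot \frac{1}{14882} = \frac{273}{1063}$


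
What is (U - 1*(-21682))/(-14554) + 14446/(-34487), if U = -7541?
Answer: -697927751/501923798 ≈ -1.3905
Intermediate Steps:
(U - 1*(-21682))/(-14554) + 14446/(-34487) = (-7541 - 1*(-21682))/(-14554) + 14446/(-34487) = (-7541 + 21682)*(-1/14554) + 14446*(-1/34487) = 14141*(-1/14554) - 14446/34487 = -14141/14554 - 14446/34487 = -697927751/501923798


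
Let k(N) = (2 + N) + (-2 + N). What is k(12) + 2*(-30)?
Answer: -36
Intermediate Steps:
k(N) = 2*N
k(12) + 2*(-30) = 2*12 + 2*(-30) = 24 - 60 = -36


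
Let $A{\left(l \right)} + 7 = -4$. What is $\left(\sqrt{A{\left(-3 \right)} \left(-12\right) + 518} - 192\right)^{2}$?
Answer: $37514 - 1920 \sqrt{26} \approx 27724.0$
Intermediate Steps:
$A{\left(l \right)} = -11$ ($A{\left(l \right)} = -7 - 4 = -11$)
$\left(\sqrt{A{\left(-3 \right)} \left(-12\right) + 518} - 192\right)^{2} = \left(\sqrt{\left(-11\right) \left(-12\right) + 518} - 192\right)^{2} = \left(\sqrt{132 + 518} - 192\right)^{2} = \left(\sqrt{650} - 192\right)^{2} = \left(5 \sqrt{26} - 192\right)^{2} = \left(-192 + 5 \sqrt{26}\right)^{2}$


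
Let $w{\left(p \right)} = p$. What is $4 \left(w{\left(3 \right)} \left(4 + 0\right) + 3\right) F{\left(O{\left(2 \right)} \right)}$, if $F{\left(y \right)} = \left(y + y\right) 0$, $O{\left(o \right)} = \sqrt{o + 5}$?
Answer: $0$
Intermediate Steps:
$O{\left(o \right)} = \sqrt{5 + o}$
$F{\left(y \right)} = 0$ ($F{\left(y \right)} = 2 y 0 = 0$)
$4 \left(w{\left(3 \right)} \left(4 + 0\right) + 3\right) F{\left(O{\left(2 \right)} \right)} = 4 \left(3 \left(4 + 0\right) + 3\right) 0 = 4 \left(3 \cdot 4 + 3\right) 0 = 4 \left(12 + 3\right) 0 = 4 \cdot 15 \cdot 0 = 60 \cdot 0 = 0$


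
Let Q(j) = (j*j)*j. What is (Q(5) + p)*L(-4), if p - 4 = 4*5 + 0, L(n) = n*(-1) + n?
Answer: 0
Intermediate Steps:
L(n) = 0 (L(n) = -n + n = 0)
Q(j) = j³ (Q(j) = j²*j = j³)
p = 24 (p = 4 + (4*5 + 0) = 4 + (20 + 0) = 4 + 20 = 24)
(Q(5) + p)*L(-4) = (5³ + 24)*0 = (125 + 24)*0 = 149*0 = 0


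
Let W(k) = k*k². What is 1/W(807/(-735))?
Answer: -14706125/19465109 ≈ -0.75551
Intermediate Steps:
W(k) = k³
1/W(807/(-735)) = 1/((807/(-735))³) = 1/((807*(-1/735))³) = 1/((-269/245)³) = 1/(-19465109/14706125) = -14706125/19465109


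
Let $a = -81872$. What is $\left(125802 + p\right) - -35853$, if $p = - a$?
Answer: $243527$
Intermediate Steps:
$p = 81872$ ($p = \left(-1\right) \left(-81872\right) = 81872$)
$\left(125802 + p\right) - -35853 = \left(125802 + 81872\right) - -35853 = 207674 + 35853 = 243527$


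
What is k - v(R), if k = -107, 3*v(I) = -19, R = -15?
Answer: -302/3 ≈ -100.67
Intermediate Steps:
v(I) = -19/3 (v(I) = (⅓)*(-19) = -19/3)
k - v(R) = -107 - 1*(-19/3) = -107 + 19/3 = -302/3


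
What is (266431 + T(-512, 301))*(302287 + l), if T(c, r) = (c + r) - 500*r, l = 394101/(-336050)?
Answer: 106865476165948/3055 ≈ 3.4980e+10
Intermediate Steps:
l = -394101/336050 (l = 394101*(-1/336050) = -394101/336050 ≈ -1.1727)
T(c, r) = c - 499*r
(266431 + T(-512, 301))*(302287 + l) = (266431 + (-512 - 499*301))*(302287 - 394101/336050) = (266431 + (-512 - 150199))*(101583152249/336050) = (266431 - 150711)*(101583152249/336050) = 115720*(101583152249/336050) = 106865476165948/3055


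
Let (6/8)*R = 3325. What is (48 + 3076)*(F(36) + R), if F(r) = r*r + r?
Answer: 54032704/3 ≈ 1.8011e+7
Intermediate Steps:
R = 13300/3 (R = (4/3)*3325 = 13300/3 ≈ 4433.3)
F(r) = r + r² (F(r) = r² + r = r + r²)
(48 + 3076)*(F(36) + R) = (48 + 3076)*(36*(1 + 36) + 13300/3) = 3124*(36*37 + 13300/3) = 3124*(1332 + 13300/3) = 3124*(17296/3) = 54032704/3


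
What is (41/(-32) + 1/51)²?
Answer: 4239481/2663424 ≈ 1.5917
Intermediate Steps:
(41/(-32) + 1/51)² = (41*(-1/32) + 1/51)² = (-41/32 + 1/51)² = (-2059/1632)² = 4239481/2663424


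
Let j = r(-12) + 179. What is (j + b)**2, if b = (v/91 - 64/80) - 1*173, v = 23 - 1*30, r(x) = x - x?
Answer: 110889/4225 ≈ 26.246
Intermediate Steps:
r(x) = 0
v = -7 (v = 23 - 30 = -7)
b = -11302/65 (b = (-7/91 - 64/80) - 1*173 = (-7*1/91 - 64*1/80) - 173 = (-1/13 - 4/5) - 173 = -57/65 - 173 = -11302/65 ≈ -173.88)
j = 179 (j = 0 + 179 = 179)
(j + b)**2 = (179 - 11302/65)**2 = (333/65)**2 = 110889/4225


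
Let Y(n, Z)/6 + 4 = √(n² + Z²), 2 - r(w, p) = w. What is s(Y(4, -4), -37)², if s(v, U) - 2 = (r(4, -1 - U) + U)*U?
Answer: 2088025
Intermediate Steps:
r(w, p) = 2 - w
Y(n, Z) = -24 + 6*√(Z² + n²) (Y(n, Z) = -24 + 6*√(n² + Z²) = -24 + 6*√(Z² + n²))
s(v, U) = 2 + U*(-2 + U) (s(v, U) = 2 + ((2 - 1*4) + U)*U = 2 + ((2 - 4) + U)*U = 2 + (-2 + U)*U = 2 + U*(-2 + U))
s(Y(4, -4), -37)² = (2 + (-37)² - 2*(-37))² = (2 + 1369 + 74)² = 1445² = 2088025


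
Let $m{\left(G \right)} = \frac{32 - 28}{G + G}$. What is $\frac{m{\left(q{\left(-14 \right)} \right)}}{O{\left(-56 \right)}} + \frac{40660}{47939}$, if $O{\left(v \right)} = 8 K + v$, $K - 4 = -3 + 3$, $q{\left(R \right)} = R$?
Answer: $\frac{6878819}{8053752} \approx 0.85411$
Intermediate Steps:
$K = 4$ ($K = 4 + \left(-3 + 3\right) = 4 + 0 = 4$)
$m{\left(G \right)} = \frac{2}{G}$ ($m{\left(G \right)} = \frac{4}{2 G} = 4 \frac{1}{2 G} = \frac{2}{G}$)
$O{\left(v \right)} = 32 + v$ ($O{\left(v \right)} = 8 \cdot 4 + v = 32 + v$)
$\frac{m{\left(q{\left(-14 \right)} \right)}}{O{\left(-56 \right)}} + \frac{40660}{47939} = \frac{2 \frac{1}{-14}}{32 - 56} + \frac{40660}{47939} = \frac{2 \left(- \frac{1}{14}\right)}{-24} + 40660 \cdot \frac{1}{47939} = \left(- \frac{1}{7}\right) \left(- \frac{1}{24}\right) + \frac{40660}{47939} = \frac{1}{168} + \frac{40660}{47939} = \frac{6878819}{8053752}$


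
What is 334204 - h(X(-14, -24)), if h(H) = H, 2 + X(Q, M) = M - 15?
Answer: 334245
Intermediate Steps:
X(Q, M) = -17 + M (X(Q, M) = -2 + (M - 15) = -2 + (-15 + M) = -17 + M)
334204 - h(X(-14, -24)) = 334204 - (-17 - 24) = 334204 - 1*(-41) = 334204 + 41 = 334245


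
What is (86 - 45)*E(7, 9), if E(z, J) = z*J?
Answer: 2583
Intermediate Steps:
E(z, J) = J*z
(86 - 45)*E(7, 9) = (86 - 45)*(9*7) = 41*63 = 2583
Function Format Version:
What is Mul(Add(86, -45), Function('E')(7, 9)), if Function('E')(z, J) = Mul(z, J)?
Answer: 2583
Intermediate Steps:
Function('E')(z, J) = Mul(J, z)
Mul(Add(86, -45), Function('E')(7, 9)) = Mul(Add(86, -45), Mul(9, 7)) = Mul(41, 63) = 2583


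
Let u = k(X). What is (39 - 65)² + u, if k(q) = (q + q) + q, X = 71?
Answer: 889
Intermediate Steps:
k(q) = 3*q (k(q) = 2*q + q = 3*q)
u = 213 (u = 3*71 = 213)
(39 - 65)² + u = (39 - 65)² + 213 = (-26)² + 213 = 676 + 213 = 889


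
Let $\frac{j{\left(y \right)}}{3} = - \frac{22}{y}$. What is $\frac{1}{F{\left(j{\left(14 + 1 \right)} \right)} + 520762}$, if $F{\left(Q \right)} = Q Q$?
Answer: $\frac{25}{13019534} \approx 1.9202 \cdot 10^{-6}$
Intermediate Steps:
$j{\left(y \right)} = - \frac{66}{y}$ ($j{\left(y \right)} = 3 \left(- \frac{22}{y}\right) = - \frac{66}{y}$)
$F{\left(Q \right)} = Q^{2}$
$\frac{1}{F{\left(j{\left(14 + 1 \right)} \right)} + 520762} = \frac{1}{\left(- \frac{66}{14 + 1}\right)^{2} + 520762} = \frac{1}{\left(- \frac{66}{15}\right)^{2} + 520762} = \frac{1}{\left(\left(-66\right) \frac{1}{15}\right)^{2} + 520762} = \frac{1}{\left(- \frac{22}{5}\right)^{2} + 520762} = \frac{1}{\frac{484}{25} + 520762} = \frac{1}{\frac{13019534}{25}} = \frac{25}{13019534}$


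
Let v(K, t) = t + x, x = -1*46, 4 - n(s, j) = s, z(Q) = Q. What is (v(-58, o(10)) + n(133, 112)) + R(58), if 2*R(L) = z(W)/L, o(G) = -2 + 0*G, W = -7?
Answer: -20539/116 ≈ -177.06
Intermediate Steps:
n(s, j) = 4 - s
o(G) = -2 (o(G) = -2 + 0 = -2)
x = -46
v(K, t) = -46 + t (v(K, t) = t - 46 = -46 + t)
R(L) = -7/(2*L) (R(L) = (-7/L)/2 = -7/(2*L))
(v(-58, o(10)) + n(133, 112)) + R(58) = ((-46 - 2) + (4 - 1*133)) - 7/2/58 = (-48 + (4 - 133)) - 7/2*1/58 = (-48 - 129) - 7/116 = -177 - 7/116 = -20539/116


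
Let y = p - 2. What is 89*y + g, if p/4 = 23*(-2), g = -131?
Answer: -16685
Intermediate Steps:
p = -184 (p = 4*(23*(-2)) = 4*(-46) = -184)
y = -186 (y = -184 - 2 = -186)
89*y + g = 89*(-186) - 131 = -16554 - 131 = -16685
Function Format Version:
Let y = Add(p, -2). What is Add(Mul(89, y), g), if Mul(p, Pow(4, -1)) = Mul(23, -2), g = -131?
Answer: -16685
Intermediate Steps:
p = -184 (p = Mul(4, Mul(23, -2)) = Mul(4, -46) = -184)
y = -186 (y = Add(-184, -2) = -186)
Add(Mul(89, y), g) = Add(Mul(89, -186), -131) = Add(-16554, -131) = -16685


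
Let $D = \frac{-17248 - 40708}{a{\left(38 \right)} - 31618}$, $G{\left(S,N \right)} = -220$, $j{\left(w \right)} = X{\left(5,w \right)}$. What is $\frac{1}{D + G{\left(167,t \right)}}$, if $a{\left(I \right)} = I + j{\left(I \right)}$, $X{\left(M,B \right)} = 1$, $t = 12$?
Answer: $- \frac{31579}{6889424} \approx -0.0045837$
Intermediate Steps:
$j{\left(w \right)} = 1$
$a{\left(I \right)} = 1 + I$ ($a{\left(I \right)} = I + 1 = 1 + I$)
$D = \frac{57956}{31579}$ ($D = \frac{-17248 - 40708}{\left(1 + 38\right) - 31618} = - \frac{57956}{39 - 31618} = - \frac{57956}{-31579} = \left(-57956\right) \left(- \frac{1}{31579}\right) = \frac{57956}{31579} \approx 1.8353$)
$\frac{1}{D + G{\left(167,t \right)}} = \frac{1}{\frac{57956}{31579} - 220} = \frac{1}{- \frac{6889424}{31579}} = - \frac{31579}{6889424}$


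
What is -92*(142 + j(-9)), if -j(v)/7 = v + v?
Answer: -24656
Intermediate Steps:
j(v) = -14*v (j(v) = -7*(v + v) = -14*v)
-92*(142 + j(-9)) = -92*(142 - 14*(-9)) = -92*(142 + 126) = -92*268 = -24656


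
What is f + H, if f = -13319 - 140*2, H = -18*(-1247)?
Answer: 8847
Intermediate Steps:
H = 22446
f = -13599 (f = -13319 - 280 = -13599)
f + H = -13599 + 22446 = 8847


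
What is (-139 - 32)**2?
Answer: 29241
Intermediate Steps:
(-139 - 32)**2 = (-171)**2 = 29241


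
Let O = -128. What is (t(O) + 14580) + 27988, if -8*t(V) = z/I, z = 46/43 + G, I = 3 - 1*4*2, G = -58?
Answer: 9151814/215 ≈ 42567.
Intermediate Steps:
I = -5 (I = 3 - 4*2 = 3 - 8 = -5)
z = -2448/43 (z = 46/43 - 58 = -2448/43 ≈ -56.930)
t(V) = -306/215 (t(V) = -(-306)/(43*(-5)) = -(-306)*(-1)/(43*5) = -⅛*2448/215 = -306/215)
(t(O) + 14580) + 27988 = (-306/215 + 14580) + 27988 = 3134394/215 + 27988 = 9151814/215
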